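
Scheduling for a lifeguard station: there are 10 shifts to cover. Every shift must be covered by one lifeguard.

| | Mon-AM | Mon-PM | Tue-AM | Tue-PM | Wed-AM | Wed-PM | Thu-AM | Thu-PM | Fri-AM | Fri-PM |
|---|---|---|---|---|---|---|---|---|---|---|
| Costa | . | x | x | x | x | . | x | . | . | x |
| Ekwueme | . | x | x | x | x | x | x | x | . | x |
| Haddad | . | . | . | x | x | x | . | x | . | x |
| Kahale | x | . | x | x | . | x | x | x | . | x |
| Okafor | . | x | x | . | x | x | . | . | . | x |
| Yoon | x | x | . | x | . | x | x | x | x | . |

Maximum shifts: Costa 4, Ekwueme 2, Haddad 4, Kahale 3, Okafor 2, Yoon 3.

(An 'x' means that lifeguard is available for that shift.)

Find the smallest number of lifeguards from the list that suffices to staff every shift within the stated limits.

10 slots to fill and no one can take more than 4, so at least ⌈10/4⌉ = 3 lifeguards are needed.
Costa, Haddad, and Yoon alone can cover everything: Mon-AM→Yoon, Mon-PM→Costa, Tue-AM→Costa, Tue-PM→Haddad, Wed-AM→Costa, Wed-PM→Haddad, Thu-AM→Costa, Thu-PM→Haddad, Fri-AM→Yoon, Fri-PM→Haddad.

3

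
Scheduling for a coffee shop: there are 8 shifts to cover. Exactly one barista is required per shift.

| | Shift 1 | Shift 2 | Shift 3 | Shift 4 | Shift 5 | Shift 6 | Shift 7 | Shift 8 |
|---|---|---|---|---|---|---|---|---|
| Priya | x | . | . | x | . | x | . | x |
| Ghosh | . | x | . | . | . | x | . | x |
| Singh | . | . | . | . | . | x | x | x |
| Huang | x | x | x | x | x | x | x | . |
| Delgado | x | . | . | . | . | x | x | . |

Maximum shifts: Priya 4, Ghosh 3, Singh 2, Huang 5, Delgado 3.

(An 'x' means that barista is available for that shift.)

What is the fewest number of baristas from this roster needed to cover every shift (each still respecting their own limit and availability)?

2

8 slots to fill and no one can take more than 5, so at least ⌈8/5⌉ = 2 baristas are needed.
Priya and Huang alone can cover everything: Shift 1→Priya, Shift 2→Huang, Shift 3→Huang, Shift 4→Priya, Shift 5→Huang, Shift 6→Priya, Shift 7→Huang, Shift 8→Priya.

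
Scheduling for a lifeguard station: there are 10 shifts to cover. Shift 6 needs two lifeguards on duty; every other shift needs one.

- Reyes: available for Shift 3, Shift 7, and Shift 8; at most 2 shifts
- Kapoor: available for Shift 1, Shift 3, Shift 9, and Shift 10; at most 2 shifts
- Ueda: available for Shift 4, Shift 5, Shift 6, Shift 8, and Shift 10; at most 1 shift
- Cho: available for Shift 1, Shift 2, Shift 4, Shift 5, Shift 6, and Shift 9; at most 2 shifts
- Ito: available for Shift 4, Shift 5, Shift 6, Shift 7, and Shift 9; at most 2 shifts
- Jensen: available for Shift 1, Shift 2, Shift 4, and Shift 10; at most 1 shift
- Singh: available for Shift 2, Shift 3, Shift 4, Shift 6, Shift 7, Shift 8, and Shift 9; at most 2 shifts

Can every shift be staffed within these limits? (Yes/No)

One valid schedule: Shift 1→Kapoor, Shift 2→Cho, Shift 3→Reyes, Shift 4→Ito, Shift 5→Ueda, Shift 6→Ito+Singh, Shift 7→Reyes, Shift 8→Singh, Shift 9→Cho, Shift 10→Kapoor.
Loads: Reyes 2/2, Kapoor 2/2, Ueda 1/1, Cho 2/2, Ito 2/2, Jensen 0/1, Singh 2/2 — all within limits.

Yes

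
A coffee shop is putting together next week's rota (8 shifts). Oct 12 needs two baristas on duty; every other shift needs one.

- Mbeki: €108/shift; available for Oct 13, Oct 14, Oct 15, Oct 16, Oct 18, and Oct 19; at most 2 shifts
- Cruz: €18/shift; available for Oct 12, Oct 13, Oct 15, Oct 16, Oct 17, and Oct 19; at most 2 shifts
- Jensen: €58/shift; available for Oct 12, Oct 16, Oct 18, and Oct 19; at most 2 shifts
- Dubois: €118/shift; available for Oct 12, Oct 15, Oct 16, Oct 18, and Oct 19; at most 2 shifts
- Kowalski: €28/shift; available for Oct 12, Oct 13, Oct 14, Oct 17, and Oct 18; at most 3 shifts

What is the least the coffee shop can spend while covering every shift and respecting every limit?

€452

Picking the cheapest available barista for each shift independently would cost €192, but that ignores the shift limits.
An optimal schedule: Oct 12→Kowalski+Jensen, Oct 13→Cruz, Oct 14→Kowalski, Oct 15→Mbeki, Oct 16→Jensen, Oct 17→Cruz, Oct 18→Kowalski, Oct 19→Mbeki.
Total: 28 + 58 + 18 + 28 + 108 + 58 + 18 + 28 + 108 = €452.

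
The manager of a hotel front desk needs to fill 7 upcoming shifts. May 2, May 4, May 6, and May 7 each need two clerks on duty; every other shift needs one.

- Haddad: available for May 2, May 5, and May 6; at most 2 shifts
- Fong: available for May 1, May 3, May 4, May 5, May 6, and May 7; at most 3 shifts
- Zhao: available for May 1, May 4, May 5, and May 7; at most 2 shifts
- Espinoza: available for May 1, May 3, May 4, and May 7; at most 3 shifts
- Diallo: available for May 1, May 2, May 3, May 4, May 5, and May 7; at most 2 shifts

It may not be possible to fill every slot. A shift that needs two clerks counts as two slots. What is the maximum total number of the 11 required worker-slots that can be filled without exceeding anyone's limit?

11

Total capacity across all clerks is 2+3+2+3+2 = 12, and 11 slots are needed, so at most 11 can be filled.
An assignment achieving 11: May 1→Fong, May 2→Haddad+Diallo, May 3→Fong, May 4→Zhao+Espinoza, May 5→Zhao, May 6→Haddad+Fong, May 7→Espinoza+Diallo.
Loads: Haddad 2/2, Fong 3/3, Zhao 2/2, Espinoza 2/3, Diallo 2/2.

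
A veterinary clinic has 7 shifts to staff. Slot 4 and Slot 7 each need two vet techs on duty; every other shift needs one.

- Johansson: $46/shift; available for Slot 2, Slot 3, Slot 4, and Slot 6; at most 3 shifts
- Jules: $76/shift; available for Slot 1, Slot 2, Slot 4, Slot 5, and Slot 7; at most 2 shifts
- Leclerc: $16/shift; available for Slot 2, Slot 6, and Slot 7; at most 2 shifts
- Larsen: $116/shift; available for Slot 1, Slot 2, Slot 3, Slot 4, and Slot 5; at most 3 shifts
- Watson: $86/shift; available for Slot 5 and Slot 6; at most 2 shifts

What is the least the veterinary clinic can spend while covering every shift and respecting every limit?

$524

Slot 7 can only be covered by Jules and Leclerc, so that assignment is forced.
Picking the cheapest available vet tech for each shift independently would cost $444, but that ignores the shift limits.
An optimal schedule: Slot 1→Jules, Slot 2→Johansson, Slot 3→Johansson, Slot 4→Johansson+Larsen, Slot 5→Watson, Slot 6→Leclerc, Slot 7→Leclerc+Jules.
Total: 76 + 46 + 46 + 46 + 116 + 86 + 16 + 16 + 76 = $524.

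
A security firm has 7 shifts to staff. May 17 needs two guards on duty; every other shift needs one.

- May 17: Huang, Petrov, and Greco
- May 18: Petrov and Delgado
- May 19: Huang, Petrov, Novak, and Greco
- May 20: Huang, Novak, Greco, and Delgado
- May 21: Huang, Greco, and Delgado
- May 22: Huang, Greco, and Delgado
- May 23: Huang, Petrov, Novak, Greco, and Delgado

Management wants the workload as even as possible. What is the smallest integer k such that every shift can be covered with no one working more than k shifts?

With 5 guards and 8 worker-slots to fill, someone must work at least ⌈8/5⌉ = 2 shifts, so k ≥ 2.
k = 2 works: May 17→Huang+Petrov, May 18→Petrov, May 19→Novak, May 20→Novak, May 21→Huang, May 22→Greco, May 23→Greco.
Loads: Huang 2, Petrov 2, Novak 2, Greco 2, Delgado 0 — all ≤ 2.

2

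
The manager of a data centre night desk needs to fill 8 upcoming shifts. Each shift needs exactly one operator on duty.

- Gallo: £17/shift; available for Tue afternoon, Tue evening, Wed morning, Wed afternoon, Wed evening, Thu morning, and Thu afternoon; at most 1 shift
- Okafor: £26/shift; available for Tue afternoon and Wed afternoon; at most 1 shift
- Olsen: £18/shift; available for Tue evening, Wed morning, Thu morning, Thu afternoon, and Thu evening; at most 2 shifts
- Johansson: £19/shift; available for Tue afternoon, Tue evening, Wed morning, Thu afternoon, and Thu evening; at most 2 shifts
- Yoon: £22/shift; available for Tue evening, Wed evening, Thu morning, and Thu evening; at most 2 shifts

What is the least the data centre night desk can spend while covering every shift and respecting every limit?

£161

Picking the cheapest available operator for each shift independently would cost £137, but that ignores the shift limits.
An optimal schedule: Tue afternoon→Okafor, Tue evening→Yoon, Wed morning→Olsen, Wed afternoon→Gallo, Wed evening→Yoon, Thu morning→Olsen, Thu afternoon→Johansson, Thu evening→Johansson.
Total: 26 + 22 + 18 + 17 + 22 + 18 + 19 + 19 = £161.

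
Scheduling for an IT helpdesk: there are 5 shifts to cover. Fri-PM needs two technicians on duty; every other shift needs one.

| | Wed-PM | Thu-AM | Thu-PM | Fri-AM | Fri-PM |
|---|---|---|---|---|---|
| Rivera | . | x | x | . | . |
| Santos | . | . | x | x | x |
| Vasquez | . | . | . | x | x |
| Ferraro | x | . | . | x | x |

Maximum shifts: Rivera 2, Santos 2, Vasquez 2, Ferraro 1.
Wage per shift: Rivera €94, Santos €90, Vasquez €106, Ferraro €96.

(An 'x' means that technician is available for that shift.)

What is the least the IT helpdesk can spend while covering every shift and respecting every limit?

Wed-PM can only be covered by Ferraro, so that assignment is forced.
Thu-AM can only be covered by Rivera, so that assignment is forced.
Picking the cheapest available technician for each shift independently would cost €556, but that ignores the shift limits.
An optimal schedule: Wed-PM→Ferraro, Thu-AM→Rivera, Thu-PM→Rivera, Fri-AM→Santos, Fri-PM→Santos+Vasquez.
Total: 96 + 94 + 94 + 90 + 90 + 106 = €570.

€570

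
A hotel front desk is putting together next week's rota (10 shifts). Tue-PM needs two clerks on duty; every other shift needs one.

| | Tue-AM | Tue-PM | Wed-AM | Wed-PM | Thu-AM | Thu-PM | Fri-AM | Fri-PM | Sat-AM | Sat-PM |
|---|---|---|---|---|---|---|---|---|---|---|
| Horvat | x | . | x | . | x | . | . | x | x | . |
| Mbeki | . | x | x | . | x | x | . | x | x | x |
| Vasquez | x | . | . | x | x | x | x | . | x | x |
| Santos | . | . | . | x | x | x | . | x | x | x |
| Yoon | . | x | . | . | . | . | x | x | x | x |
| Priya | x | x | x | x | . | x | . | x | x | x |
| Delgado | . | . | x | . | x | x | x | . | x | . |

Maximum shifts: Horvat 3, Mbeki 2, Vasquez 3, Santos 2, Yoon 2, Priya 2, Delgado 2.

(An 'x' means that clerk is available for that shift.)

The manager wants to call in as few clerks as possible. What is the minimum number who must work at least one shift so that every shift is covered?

5

11 slots to fill and no one can take more than 3, so at least ⌈11/3⌉ = 4 clerks are needed.
Any 4 clerks together have capacity at most 3+3+2+2 = 10 < 11 slots, so 4 can never suffice.
Horvat, Mbeki, Vasquez, Santos, and Yoon alone can cover everything: Tue-AM→Horvat, Tue-PM→Mbeki+Yoon, Wed-AM→Horvat, Wed-PM→Vasquez, Thu-AM→Horvat, Thu-PM→Mbeki, Fri-AM→Vasquez, Fri-PM→Santos, Sat-AM→Santos, Sat-PM→Vasquez.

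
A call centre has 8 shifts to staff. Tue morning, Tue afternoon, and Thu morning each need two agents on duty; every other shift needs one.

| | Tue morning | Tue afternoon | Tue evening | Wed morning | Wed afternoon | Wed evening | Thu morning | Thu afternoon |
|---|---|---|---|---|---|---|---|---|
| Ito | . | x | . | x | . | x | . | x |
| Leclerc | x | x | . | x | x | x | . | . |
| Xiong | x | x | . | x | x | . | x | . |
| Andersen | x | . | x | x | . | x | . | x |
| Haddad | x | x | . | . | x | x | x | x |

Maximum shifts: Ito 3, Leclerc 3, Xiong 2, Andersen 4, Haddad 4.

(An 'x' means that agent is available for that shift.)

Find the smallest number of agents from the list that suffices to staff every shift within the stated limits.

11 slots to fill and no one can take more than 4, so at least ⌈11/4⌉ = 3 agents are needed.
No set of 3 agents can cover every shift (each such set leaves at least one shift with no one available or exceeds a cap).
Ito, Xiong, Andersen, and Haddad alone can cover everything: Tue morning→Andersen+Haddad, Tue afternoon→Ito+Haddad, Tue evening→Andersen, Wed morning→Ito, Wed afternoon→Xiong, Wed evening→Ito, Thu morning→Xiong+Haddad, Thu afternoon→Andersen.

4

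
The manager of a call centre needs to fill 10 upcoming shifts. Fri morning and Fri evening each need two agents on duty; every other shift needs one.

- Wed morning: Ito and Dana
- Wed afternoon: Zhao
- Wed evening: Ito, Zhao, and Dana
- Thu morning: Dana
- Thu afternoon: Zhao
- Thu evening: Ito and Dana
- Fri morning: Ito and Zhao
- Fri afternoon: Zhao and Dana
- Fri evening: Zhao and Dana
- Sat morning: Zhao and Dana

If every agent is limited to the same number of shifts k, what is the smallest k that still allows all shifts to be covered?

4

With 3 agents and 12 worker-slots to fill, someone must work at least ⌈12/3⌉ = 4 shifts, so k ≥ 4.
k = 4 works: Wed morning→Ito, Wed afternoon→Zhao, Wed evening→Ito, Thu morning→Dana, Thu afternoon→Zhao, Thu evening→Ito, Fri morning→Ito+Zhao, Fri afternoon→Dana, Fri evening→Zhao+Dana, Sat morning→Dana.
Loads: Ito 4, Zhao 4, Dana 4 — all ≤ 4.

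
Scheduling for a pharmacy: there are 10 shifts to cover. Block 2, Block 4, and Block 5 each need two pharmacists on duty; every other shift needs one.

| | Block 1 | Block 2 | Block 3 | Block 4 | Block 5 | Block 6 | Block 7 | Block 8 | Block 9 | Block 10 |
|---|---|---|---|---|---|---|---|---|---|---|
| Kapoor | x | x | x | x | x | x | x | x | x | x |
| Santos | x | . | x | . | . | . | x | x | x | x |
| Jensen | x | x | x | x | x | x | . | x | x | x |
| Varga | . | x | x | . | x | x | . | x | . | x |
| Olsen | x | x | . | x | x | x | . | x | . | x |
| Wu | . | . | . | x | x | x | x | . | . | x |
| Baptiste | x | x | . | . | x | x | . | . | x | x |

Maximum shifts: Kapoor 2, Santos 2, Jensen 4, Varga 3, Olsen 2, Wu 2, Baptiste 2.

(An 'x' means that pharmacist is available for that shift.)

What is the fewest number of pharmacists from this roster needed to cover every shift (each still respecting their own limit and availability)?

5

13 slots to fill and no one can take more than 4, so at least ⌈13/4⌉ = 4 pharmacists are needed.
Any 4 pharmacists together have capacity at most 4+3+2+2 = 11 < 13 slots, so 4 can never suffice.
Kapoor, Santos, Jensen, Varga, and Olsen alone can cover everything: Block 1→Santos, Block 2→Varga+Olsen, Block 3→Jensen, Block 4→Kapoor+Jensen, Block 5→Varga+Olsen, Block 6→Jensen, Block 7→Kapoor, Block 8→Jensen, Block 9→Santos, Block 10→Varga.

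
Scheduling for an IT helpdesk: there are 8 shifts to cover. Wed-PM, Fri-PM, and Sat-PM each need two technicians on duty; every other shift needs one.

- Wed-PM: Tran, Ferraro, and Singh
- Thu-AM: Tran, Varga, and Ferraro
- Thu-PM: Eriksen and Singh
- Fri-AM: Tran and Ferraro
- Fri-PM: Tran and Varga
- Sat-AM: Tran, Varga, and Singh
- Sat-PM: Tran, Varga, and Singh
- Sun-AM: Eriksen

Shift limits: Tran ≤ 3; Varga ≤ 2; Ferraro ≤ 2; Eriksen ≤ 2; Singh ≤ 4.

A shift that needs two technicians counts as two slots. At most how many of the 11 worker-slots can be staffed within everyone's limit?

11

Total capacity across all technicians is 3+2+2+2+4 = 13, and 11 slots are needed, so at most 11 can be filled.
An assignment achieving 11: Wed-PM→Tran+Ferraro, Thu-AM→Ferraro, Thu-PM→Eriksen, Fri-AM→Tran, Fri-PM→Tran+Varga, Sat-AM→Singh, Sat-PM→Varga+Singh, Sun-AM→Eriksen.
Loads: Tran 3/3, Varga 2/2, Ferraro 2/2, Eriksen 2/2, Singh 2/4.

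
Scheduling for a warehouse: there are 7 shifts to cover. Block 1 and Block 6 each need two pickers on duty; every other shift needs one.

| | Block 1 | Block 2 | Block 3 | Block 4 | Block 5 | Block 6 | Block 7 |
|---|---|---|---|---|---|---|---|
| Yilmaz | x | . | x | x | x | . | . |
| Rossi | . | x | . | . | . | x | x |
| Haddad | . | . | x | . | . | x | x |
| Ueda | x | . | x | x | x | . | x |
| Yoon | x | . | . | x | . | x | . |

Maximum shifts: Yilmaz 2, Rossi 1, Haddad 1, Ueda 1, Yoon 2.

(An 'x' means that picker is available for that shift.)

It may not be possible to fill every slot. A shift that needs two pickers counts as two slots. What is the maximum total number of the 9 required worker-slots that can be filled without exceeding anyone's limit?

7

Total capacity across all pickers is 2+1+1+1+2 = 7, and 9 slots are needed, so at most 7 can be filled.
An assignment achieving 7: Block 1→Yilmaz+Ueda, Block 2→Rossi, Block 3→Haddad, Block 4→Yoon, Block 5→Yilmaz, Block 6→Yoon.
Loads: Yilmaz 2/2, Rossi 1/1, Haddad 1/1, Ueda 1/1, Yoon 2/2.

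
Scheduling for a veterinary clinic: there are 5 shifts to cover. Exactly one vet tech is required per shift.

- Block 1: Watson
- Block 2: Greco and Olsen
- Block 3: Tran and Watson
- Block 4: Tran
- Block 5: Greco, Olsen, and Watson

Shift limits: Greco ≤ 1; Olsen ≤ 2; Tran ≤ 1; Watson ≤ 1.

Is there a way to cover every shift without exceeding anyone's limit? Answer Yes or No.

No

Total capacity is 5 and 5 slots are needed, so capacity alone doesn't rule it out.
Shifts {Block 1, Block 3, Block 4} need 3 worker-slots in total, but the vet techs available for any of those shifts (Tran and Watson) can supply at most 2 among them. So no valid schedule exists.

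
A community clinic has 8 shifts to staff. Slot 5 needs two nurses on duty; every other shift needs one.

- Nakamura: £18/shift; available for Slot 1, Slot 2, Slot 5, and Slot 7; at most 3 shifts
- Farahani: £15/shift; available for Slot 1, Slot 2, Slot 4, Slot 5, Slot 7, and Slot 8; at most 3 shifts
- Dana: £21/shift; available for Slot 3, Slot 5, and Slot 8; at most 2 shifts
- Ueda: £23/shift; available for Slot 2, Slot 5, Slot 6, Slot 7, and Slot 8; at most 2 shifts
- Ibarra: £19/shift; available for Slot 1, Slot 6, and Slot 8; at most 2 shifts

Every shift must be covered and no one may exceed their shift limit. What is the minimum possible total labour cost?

£158

Slot 3 can only be covered by Dana, so that assignment is forced.
Slot 4 can only be covered by Farahani, so that assignment is forced.
Picking the cheapest available nurse for each shift independently would cost £148, but that ignores the shift limits.
An optimal schedule: Slot 1→Farahani, Slot 2→Nakamura, Slot 3→Dana, Slot 4→Farahani, Slot 5→Farahani+Nakamura, Slot 6→Ibarra, Slot 7→Nakamura, Slot 8→Ibarra.
Total: 15 + 18 + 21 + 15 + 15 + 18 + 19 + 18 + 19 = £158.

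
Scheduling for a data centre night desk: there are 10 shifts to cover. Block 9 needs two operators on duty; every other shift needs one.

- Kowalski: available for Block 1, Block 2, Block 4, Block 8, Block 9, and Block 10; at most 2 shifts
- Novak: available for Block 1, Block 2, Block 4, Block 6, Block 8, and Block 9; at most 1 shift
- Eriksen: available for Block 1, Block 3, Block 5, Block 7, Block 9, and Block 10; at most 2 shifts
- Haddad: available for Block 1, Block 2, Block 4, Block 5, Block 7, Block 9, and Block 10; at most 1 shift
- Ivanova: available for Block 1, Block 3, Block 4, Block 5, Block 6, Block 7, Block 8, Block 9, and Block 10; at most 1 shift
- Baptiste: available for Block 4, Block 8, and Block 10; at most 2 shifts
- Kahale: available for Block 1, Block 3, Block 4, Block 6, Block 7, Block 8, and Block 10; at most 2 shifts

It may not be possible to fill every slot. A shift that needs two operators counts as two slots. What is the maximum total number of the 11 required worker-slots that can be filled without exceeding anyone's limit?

11

Total capacity across all operators is 2+1+2+1+1+2+2 = 11, and 11 slots are needed, so at most 11 can be filled.
An assignment achieving 11: Block 1→Kahale, Block 2→Kowalski, Block 3→Eriksen, Block 4→Baptiste, Block 5→Eriksen, Block 6→Novak, Block 7→Haddad, Block 8→Baptiste, Block 9→Kowalski+Ivanova, Block 10→Kahale.
Loads: Kowalski 2/2, Novak 1/1, Eriksen 2/2, Haddad 1/1, Ivanova 1/1, Baptiste 2/2, Kahale 2/2.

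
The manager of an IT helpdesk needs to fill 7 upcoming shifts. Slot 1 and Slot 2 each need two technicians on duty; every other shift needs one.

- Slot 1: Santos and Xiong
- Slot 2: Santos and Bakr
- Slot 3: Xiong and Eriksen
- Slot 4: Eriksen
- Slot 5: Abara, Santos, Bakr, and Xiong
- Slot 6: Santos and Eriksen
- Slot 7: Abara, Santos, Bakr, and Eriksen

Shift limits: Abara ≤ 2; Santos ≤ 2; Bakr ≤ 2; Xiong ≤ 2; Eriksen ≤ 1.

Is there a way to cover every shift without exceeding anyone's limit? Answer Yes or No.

Total capacity is 9 and 9 slots are needed, so capacity alone doesn't rule it out.
Shifts {Slot 1, Slot 2, Slot 4, Slot 6} need 6 worker-slots in total, but the technicians available for any of those shifts (Santos, Bakr, Xiong, and Eriksen) can supply at most 5 among them. So no valid schedule exists.

No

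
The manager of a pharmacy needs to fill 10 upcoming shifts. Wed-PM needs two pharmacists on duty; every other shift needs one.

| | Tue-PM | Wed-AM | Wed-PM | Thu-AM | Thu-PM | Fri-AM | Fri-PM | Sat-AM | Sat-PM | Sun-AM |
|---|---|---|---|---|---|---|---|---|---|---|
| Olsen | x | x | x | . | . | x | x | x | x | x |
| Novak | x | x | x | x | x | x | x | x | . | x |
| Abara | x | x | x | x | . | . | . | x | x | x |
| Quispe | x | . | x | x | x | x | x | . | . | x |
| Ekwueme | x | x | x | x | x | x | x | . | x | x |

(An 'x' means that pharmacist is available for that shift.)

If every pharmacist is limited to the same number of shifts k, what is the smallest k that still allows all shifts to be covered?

3

With 5 pharmacists and 11 worker-slots to fill, someone must work at least ⌈11/5⌉ = 3 shifts, so k ≥ 3.
k = 3 works: Tue-PM→Abara, Wed-AM→Olsen, Wed-PM→Abara+Quispe, Thu-AM→Novak, Thu-PM→Novak, Fri-AM→Novak, Fri-PM→Quispe, Sat-AM→Olsen, Sat-PM→Olsen, Sun-AM→Abara.
Loads: Olsen 3, Novak 3, Abara 3, Quispe 2, Ekwueme 0 — all ≤ 3.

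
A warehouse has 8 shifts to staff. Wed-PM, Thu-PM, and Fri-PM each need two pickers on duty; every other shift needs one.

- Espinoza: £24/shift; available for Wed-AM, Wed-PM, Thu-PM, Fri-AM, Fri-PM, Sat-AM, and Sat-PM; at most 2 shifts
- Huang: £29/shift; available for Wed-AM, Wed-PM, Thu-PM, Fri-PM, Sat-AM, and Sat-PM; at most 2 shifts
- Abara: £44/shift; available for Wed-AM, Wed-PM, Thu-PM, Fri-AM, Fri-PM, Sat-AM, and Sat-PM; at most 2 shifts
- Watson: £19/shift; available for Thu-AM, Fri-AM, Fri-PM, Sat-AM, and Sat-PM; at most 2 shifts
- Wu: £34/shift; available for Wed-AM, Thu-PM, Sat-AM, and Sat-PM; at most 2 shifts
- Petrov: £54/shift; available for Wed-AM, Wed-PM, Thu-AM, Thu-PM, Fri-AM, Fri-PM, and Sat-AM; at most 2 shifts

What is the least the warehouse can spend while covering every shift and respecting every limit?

Picking the cheapest available picker for each shift independently would cost £249, but that ignores the shift limits.
An optimal schedule: Wed-AM→Espinoza, Wed-PM→Huang+Abara, Thu-AM→Watson, Thu-PM→Huang+Wu, Fri-AM→Watson, Fri-PM→Abara+Petrov, Sat-AM→Wu, Sat-PM→Espinoza.
Total: 24 + 29 + 44 + 19 + 29 + 34 + 19 + 44 + 54 + 34 + 24 = £354.

£354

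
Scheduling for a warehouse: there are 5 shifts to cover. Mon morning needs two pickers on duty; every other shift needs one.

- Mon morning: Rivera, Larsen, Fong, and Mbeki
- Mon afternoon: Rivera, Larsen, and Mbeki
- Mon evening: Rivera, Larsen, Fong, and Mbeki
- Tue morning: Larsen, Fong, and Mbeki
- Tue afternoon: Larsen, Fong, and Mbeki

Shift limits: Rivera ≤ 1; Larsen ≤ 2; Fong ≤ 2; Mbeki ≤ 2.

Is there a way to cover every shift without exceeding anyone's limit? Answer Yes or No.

Yes

One valid schedule: Mon morning→Fong+Mbeki, Mon afternoon→Rivera, Mon evening→Fong, Tue morning→Larsen, Tue afternoon→Larsen.
Loads: Rivera 1/1, Larsen 2/2, Fong 2/2, Mbeki 1/2 — all within limits.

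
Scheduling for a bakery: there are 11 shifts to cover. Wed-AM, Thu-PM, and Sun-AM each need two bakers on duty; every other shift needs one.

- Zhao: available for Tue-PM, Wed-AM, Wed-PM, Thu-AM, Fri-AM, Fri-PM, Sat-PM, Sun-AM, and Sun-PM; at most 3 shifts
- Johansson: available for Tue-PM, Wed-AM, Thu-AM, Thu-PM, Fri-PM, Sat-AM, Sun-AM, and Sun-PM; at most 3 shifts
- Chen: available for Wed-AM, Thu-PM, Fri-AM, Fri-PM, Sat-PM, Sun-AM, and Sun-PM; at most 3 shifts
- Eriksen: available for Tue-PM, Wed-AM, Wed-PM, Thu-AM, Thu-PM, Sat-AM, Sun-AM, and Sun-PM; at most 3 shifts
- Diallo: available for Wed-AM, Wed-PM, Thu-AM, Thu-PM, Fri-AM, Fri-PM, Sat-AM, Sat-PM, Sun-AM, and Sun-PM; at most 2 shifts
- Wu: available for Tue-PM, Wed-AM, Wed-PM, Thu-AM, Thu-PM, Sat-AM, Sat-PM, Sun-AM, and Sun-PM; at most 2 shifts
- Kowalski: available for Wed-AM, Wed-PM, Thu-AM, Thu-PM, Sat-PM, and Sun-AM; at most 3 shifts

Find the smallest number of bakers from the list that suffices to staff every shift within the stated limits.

14 slots to fill and no one can take more than 3, so at least ⌈14/3⌉ = 5 bakers are needed.
Zhao, Johansson, Chen, Eriksen, and Diallo alone can cover everything: Tue-PM→Zhao, Wed-AM→Eriksen+Diallo, Wed-PM→Zhao, Thu-AM→Johansson, Thu-PM→Chen+Eriksen, Fri-AM→Zhao, Fri-PM→Johansson, Sat-AM→Johansson, Sat-PM→Chen, Sun-AM→Eriksen+Diallo, Sun-PM→Chen.

5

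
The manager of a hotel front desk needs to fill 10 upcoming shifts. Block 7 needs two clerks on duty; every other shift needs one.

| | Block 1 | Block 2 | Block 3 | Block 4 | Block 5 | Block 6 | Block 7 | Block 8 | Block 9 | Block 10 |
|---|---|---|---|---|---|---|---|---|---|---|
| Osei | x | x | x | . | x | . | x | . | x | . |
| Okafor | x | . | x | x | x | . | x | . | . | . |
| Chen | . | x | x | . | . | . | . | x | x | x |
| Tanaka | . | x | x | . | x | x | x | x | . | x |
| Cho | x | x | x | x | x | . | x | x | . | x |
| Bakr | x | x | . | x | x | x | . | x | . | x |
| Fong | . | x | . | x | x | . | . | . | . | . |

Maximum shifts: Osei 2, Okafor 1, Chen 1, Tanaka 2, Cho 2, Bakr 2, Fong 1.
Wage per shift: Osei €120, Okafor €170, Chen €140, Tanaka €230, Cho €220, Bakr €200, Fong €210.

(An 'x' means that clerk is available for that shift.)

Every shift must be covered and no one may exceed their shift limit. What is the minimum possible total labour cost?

€2060

Picking the cheapest available clerk for each shift independently would cost €1540, but that ignores the shift limits.
An optimal schedule: Block 1→Osei, Block 2→Bakr, Block 3→Cho, Block 4→Okafor, Block 5→Fong, Block 6→Tanaka, Block 7→Tanaka+Cho, Block 8→Chen, Block 9→Osei, Block 10→Bakr.
Total: 120 + 200 + 220 + 170 + 210 + 230 + 230 + 220 + 140 + 120 + 200 = €2060.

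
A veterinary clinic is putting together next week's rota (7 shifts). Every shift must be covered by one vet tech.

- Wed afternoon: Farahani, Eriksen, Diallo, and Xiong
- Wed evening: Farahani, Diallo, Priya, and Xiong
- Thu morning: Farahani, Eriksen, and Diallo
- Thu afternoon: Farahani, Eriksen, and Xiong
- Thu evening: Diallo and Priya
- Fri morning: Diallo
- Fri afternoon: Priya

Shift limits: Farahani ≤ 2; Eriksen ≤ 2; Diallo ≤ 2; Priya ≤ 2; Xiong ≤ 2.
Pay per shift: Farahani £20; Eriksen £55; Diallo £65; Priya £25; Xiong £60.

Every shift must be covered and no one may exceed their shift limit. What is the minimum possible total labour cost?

Fri morning can only be covered by Diallo, so that assignment is forced.
Fri afternoon can only be covered by Priya, so that assignment is forced.
Picking the cheapest available vet tech for each shift independently would cost £195, but that ignores the shift limits.
An optimal schedule: Wed afternoon→Eriksen, Wed evening→Farahani, Thu morning→Farahani, Thu afternoon→Eriksen, Thu evening→Priya, Fri morning→Diallo, Fri afternoon→Priya.
Total: 55 + 20 + 20 + 55 + 25 + 65 + 25 = £265.

£265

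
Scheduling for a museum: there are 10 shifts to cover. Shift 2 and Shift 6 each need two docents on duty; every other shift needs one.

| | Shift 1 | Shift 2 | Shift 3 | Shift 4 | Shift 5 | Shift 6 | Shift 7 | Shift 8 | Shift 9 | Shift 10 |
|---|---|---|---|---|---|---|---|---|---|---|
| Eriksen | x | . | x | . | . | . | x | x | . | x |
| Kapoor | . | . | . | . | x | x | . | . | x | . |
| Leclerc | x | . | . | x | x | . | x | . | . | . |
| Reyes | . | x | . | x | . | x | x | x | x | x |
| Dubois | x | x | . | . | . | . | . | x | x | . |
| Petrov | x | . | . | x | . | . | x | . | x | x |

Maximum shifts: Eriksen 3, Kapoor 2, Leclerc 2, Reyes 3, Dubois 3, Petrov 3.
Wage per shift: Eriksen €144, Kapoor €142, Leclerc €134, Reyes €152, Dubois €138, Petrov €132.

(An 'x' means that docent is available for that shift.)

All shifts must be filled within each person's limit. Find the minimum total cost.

€1668

Shift 2 can only be covered by Reyes and Dubois, so that assignment is forced.
Shift 3 can only be covered by Eriksen, so that assignment is forced.
Shift 6 can only be covered by Kapoor and Reyes, so that assignment is forced.
Picking the cheapest available docent for each shift independently would cost €1660, but that ignores the shift limits.
An optimal schedule: Shift 1→Petrov, Shift 2→Dubois+Reyes, Shift 3→Eriksen, Shift 4→Petrov, Shift 5→Leclerc, Shift 6→Kapoor+Reyes, Shift 7→Leclerc, Shift 8→Dubois, Shift 9→Dubois, Shift 10→Petrov.
Total: 132 + 138 + 152 + 144 + 132 + 134 + 142 + 152 + 134 + 138 + 138 + 132 = €1668.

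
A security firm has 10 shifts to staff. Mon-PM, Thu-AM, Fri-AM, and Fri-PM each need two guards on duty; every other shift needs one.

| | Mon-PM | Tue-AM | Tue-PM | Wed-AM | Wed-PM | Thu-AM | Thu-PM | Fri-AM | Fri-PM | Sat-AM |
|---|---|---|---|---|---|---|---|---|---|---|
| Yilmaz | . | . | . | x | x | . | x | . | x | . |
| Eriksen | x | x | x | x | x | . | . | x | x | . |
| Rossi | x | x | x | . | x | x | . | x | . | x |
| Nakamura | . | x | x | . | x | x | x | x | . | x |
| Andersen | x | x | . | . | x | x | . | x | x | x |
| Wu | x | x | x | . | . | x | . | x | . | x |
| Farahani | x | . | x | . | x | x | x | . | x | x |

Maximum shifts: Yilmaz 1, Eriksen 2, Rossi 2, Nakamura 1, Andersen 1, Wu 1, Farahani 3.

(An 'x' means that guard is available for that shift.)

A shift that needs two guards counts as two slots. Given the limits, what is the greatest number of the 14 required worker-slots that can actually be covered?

11

Total capacity across all guards is 1+2+2+1+1+1+3 = 11, and 14 slots are needed, so at most 11 can be filled.
An assignment achieving 11: Mon-PM→Eriksen+Rossi, Tue-AM→Rossi, Tue-PM→Wu, Wed-AM→Yilmaz, Wed-PM→Farahani, Thu-AM→Farahani, Thu-PM→Nakamura, Fri-PM→Eriksen+Andersen, Sat-AM→Farahani.
Loads: Yilmaz 1/1, Eriksen 2/2, Rossi 2/2, Nakamura 1/1, Andersen 1/1, Wu 1/1, Farahani 3/3.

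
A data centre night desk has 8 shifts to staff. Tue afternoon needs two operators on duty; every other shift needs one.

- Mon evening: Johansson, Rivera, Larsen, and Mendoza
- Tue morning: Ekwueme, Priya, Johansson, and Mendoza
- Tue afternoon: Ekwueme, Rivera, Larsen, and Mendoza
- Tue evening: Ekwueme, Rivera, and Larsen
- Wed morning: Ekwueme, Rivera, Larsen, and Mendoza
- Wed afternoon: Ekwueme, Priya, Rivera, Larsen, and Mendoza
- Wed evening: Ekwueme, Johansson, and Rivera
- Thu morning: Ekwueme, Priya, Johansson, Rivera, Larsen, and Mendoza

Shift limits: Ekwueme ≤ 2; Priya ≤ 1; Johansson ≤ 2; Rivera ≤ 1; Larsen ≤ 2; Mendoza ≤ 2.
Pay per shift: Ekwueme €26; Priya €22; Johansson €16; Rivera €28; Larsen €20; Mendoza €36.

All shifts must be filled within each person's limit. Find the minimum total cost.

€210

Picking the cheapest available operator for each shift independently would cost €170, but that ignores the shift limits.
An optimal schedule: Mon evening→Johansson, Tue morning→Priya, Tue afternoon→Larsen+Mendoza, Tue evening→Ekwueme, Wed morning→Rivera, Wed afternoon→Larsen, Wed evening→Ekwueme, Thu morning→Johansson.
Total: 16 + 22 + 20 + 36 + 26 + 28 + 20 + 26 + 16 = €210.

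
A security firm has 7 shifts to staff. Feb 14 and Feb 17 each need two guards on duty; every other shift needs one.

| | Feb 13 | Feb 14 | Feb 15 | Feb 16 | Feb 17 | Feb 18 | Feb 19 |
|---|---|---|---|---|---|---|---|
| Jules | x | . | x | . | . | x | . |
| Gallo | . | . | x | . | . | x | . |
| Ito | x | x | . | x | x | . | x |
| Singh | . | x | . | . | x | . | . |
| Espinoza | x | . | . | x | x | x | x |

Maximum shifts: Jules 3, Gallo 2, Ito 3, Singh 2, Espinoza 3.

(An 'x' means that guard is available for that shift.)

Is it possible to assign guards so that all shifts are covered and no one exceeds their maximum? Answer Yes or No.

Yes

Feb 14 can only be covered by Ito and Singh, so that assignment is forced.
One valid schedule: Feb 13→Jules, Feb 14→Ito+Singh, Feb 15→Jules, Feb 16→Ito, Feb 17→Singh+Espinoza, Feb 18→Jules, Feb 19→Ito.
Loads: Jules 3/3, Gallo 0/2, Ito 3/3, Singh 2/2, Espinoza 1/3 — all within limits.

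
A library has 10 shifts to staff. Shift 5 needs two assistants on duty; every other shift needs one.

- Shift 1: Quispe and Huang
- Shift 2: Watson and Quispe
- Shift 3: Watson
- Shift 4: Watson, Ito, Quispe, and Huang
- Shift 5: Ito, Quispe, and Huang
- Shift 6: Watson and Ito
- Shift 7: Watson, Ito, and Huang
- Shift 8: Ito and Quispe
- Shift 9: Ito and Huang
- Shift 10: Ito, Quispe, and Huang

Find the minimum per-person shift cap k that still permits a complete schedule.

With 4 assistants and 11 worker-slots to fill, someone must work at least ⌈11/4⌉ = 3 shifts, so k ≥ 3.
k = 3 works: Shift 1→Quispe, Shift 2→Watson, Shift 3→Watson, Shift 4→Huang, Shift 5→Ito+Quispe, Shift 6→Watson, Shift 7→Huang, Shift 8→Ito, Shift 9→Ito, Shift 10→Quispe.
Loads: Watson 3, Ito 3, Quispe 3, Huang 2 — all ≤ 3.

3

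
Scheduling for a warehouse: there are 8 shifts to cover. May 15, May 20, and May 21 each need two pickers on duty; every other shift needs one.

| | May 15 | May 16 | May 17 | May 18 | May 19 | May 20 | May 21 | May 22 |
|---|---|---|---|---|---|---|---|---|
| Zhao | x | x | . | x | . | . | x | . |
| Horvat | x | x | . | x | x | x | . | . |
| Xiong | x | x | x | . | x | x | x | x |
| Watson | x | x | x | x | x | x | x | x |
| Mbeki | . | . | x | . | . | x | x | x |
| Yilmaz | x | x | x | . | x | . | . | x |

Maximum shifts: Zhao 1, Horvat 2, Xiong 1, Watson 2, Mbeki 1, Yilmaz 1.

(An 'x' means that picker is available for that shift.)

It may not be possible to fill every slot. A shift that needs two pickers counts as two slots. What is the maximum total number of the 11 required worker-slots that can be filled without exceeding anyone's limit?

Total capacity across all pickers is 1+2+1+2+1+1 = 8, and 11 slots are needed, so at most 8 can be filled.
An assignment achieving 8: May 17→Xiong, May 18→Zhao, May 19→Horvat, May 20→Horvat+Watson, May 21→Watson+Mbeki, May 22→Yilmaz.
Loads: Zhao 1/1, Horvat 2/2, Xiong 1/1, Watson 2/2, Mbeki 1/1, Yilmaz 1/1.

8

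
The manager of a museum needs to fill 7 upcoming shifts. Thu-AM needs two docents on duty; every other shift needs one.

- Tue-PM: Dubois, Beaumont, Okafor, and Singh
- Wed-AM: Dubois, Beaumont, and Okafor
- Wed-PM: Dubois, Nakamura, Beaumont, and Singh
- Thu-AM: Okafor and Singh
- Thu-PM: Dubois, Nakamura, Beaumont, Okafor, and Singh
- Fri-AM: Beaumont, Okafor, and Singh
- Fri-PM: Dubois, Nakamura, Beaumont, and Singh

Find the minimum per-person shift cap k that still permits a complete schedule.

2

With 5 docents and 8 worker-slots to fill, someone must work at least ⌈8/5⌉ = 2 shifts, so k ≥ 2.
k = 2 works: Tue-PM→Dubois, Wed-AM→Dubois, Wed-PM→Nakamura, Thu-AM→Okafor+Singh, Thu-PM→Beaumont, Fri-AM→Beaumont, Fri-PM→Nakamura.
Loads: Dubois 2, Nakamura 2, Beaumont 2, Okafor 1, Singh 1 — all ≤ 2.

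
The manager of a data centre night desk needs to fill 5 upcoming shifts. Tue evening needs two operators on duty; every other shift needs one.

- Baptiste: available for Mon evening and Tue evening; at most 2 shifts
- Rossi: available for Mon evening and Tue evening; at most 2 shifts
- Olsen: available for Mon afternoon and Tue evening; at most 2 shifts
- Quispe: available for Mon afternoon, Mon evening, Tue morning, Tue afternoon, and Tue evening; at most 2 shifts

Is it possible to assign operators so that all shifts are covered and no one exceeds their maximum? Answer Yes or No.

Yes

Tue morning can only be covered by Quispe, so that assignment is forced.
Tue afternoon can only be covered by Quispe, so that assignment is forced.
One valid schedule: Mon afternoon→Olsen, Mon evening→Baptiste, Tue morning→Quispe, Tue afternoon→Quispe, Tue evening→Baptiste+Rossi.
Loads: Baptiste 2/2, Rossi 1/2, Olsen 1/2, Quispe 2/2 — all within limits.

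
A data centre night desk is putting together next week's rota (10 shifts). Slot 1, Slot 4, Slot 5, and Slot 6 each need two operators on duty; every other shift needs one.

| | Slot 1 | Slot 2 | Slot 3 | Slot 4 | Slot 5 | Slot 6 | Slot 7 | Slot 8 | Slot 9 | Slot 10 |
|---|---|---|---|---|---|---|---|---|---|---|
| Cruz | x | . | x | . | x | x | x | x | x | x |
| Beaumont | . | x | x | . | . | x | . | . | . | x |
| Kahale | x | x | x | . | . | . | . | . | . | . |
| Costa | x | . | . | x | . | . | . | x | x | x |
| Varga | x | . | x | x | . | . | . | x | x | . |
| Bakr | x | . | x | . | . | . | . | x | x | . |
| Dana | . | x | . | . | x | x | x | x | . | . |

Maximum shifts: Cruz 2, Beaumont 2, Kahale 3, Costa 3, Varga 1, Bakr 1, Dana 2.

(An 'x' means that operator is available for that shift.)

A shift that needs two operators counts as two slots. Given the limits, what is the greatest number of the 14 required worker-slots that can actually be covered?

Total capacity across all operators is 2+2+3+3+1+1+2 = 14, and 14 slots are needed, so at most 14 can be filled.
An assignment achieving 14: Slot 1→Kahale+Costa, Slot 2→Kahale, Slot 3→Kahale, Slot 4→Costa+Varga, Slot 5→Cruz+Dana, Slot 6→Beaumont+Dana, Slot 7→Cruz, Slot 8→Bakr, Slot 9→Costa, Slot 10→Beaumont.
Loads: Cruz 2/2, Beaumont 2/2, Kahale 3/3, Costa 3/3, Varga 1/1, Bakr 1/1, Dana 2/2.

14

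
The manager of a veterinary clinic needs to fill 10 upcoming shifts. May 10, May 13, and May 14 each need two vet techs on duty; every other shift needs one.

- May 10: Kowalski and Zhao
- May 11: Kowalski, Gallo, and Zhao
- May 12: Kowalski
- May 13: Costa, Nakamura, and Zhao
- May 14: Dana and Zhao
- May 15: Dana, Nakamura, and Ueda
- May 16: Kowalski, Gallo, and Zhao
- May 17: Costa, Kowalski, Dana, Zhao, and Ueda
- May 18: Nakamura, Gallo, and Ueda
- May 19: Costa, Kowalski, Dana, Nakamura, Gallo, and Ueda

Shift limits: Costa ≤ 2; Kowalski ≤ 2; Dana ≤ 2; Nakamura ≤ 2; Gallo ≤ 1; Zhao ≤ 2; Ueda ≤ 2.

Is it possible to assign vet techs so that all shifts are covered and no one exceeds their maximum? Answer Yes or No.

Total capacity is 13 and 13 slots are needed, so capacity alone doesn't rule it out.
Shifts {May 10, May 11, May 12, May 14, May 16} need 7 worker-slots in total, but the vet techs available for any of those shifts (Kowalski, Dana, Gallo, and Zhao) can supply at most 6 among them. So no valid schedule exists.

No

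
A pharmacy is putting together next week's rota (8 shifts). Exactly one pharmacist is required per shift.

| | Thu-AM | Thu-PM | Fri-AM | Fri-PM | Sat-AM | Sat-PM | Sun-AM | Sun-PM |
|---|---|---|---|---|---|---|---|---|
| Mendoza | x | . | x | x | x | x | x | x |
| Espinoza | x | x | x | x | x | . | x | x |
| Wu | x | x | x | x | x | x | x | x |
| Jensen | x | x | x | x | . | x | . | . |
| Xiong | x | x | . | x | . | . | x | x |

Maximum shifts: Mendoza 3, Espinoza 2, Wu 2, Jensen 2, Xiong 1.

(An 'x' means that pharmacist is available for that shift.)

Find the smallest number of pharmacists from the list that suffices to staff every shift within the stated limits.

4

8 slots to fill and no one can take more than 3, so at least ⌈8/3⌉ = 3 pharmacists are needed.
Any 3 pharmacists together have capacity at most 3+2+2 = 7 < 8 slots, so 3 can never suffice.
Mendoza, Espinoza, Wu, and Jensen alone can cover everything: Thu-AM→Wu, Thu-PM→Espinoza, Fri-AM→Wu, Fri-PM→Jensen, Sat-AM→Mendoza, Sat-PM→Mendoza, Sun-AM→Mendoza, Sun-PM→Espinoza.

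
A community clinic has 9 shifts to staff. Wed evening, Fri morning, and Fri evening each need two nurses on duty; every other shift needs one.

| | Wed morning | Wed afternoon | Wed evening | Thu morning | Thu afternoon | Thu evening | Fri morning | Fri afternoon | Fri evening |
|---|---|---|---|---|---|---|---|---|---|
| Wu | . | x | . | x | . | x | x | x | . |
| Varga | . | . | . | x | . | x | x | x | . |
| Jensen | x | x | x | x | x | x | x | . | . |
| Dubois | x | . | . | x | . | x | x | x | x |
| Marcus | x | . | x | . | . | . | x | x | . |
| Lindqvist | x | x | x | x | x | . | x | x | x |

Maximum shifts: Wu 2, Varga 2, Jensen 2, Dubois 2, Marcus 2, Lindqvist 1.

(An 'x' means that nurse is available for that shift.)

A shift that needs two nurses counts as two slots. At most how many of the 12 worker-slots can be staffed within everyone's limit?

Total capacity across all nurses is 2+2+2+2+2+1 = 11, and 12 slots are needed, so at most 11 can be filled.
An assignment achieving 11: Wed morning→Dubois, Wed afternoon→Wu, Wed evening→Jensen+Marcus, Thu morning→Varga, Thu afternoon→Jensen, Thu evening→Wu, Fri morning→Marcus, Fri afternoon→Varga, Fri evening→Dubois+Lindqvist.
Loads: Wu 2/2, Varga 2/2, Jensen 2/2, Dubois 2/2, Marcus 2/2, Lindqvist 1/1.

11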